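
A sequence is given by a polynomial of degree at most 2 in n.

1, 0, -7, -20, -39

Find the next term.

-64

First differences: -1, -7, -13, -19
Second differences: -6, -6, -6
The second differences are constant (-6).
-19 − 6 = -25;  -39 − 25 = -64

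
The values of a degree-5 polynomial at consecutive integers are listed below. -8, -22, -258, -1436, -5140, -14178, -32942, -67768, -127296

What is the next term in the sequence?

-222830

-14  -236  -1178  -3704  -9038  -18764  -34826  -59528
-222  -942  -2526  -5334  -9726  -16062  -24702
-720  -1584  -2808  -4392  -6336  -8640
-864  -1224  -1584  -1944  -2304
-360  -360  -360  -360
The fifth differences are constant (-360).
-2304 − 360 = -2664;  -8640 − 2664 = -11304;  -24702 − 11304 = -36006;  -59528 − 36006 = -95534;  -127296 − 95534 = -222830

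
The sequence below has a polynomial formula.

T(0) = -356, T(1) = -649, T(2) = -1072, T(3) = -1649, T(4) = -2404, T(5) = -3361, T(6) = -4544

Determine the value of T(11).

Δ: -293  -423  -577  -755  -957  -1183
Δ²: -130  -154  -178  -202  -226
Δ³: -24  -24  -24  -24
The third differences are constant (-24).
-226 − 24 = -250;  -1183 − 250 = -1433;  -4544 − 1433 = -5977
-250 − 24 = -274;  -1433 − 274 = -1707;  -5977 − 1707 = -7684
-274 − 24 = -298;  -1707 − 298 = -2005;  -7684 − 2005 = -9689
-298 − 24 = -322;  -2005 − 322 = -2327;  -9689 − 2327 = -12016
-322 − 24 = -346;  -2327 − 346 = -2673;  -12016 − 2673 = -14689

-14689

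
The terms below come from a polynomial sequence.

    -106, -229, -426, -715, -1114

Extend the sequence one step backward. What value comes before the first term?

Δ: -123, -197, -289, -399
Δ²: -74, -92, -110
Δ³: -18, -18
The third differences are constant at -18.
Work back: -74 + 18 = -56;  -123 + 56 = -67;  -106 + 67 = -39

-39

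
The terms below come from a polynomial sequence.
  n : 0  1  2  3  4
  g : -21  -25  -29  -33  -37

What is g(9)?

D1: -4  -4  -4  -4
First differences constant at -4.
-37 − 4 = -41
-41 − 4 = -45
-45 − 4 = -49
-49 − 4 = -53
-53 − 4 = -57

-57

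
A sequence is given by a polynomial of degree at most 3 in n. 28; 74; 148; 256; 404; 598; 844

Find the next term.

1148

First differences: 46, 74, 108, 148, 194, 246
Second differences: 28, 34, 40, 46, 52
Third differences: 6, 6, 6, 6
Constant third difference = 6, so extend:
52 + 6 = 58;  246 + 58 = 304;  844 + 304 = 1148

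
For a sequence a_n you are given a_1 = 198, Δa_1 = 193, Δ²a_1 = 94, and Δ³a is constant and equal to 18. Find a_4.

1077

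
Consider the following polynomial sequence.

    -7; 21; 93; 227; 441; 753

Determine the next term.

1181

First differences: 28 , 72 , 134 , 214 , 312
Second differences: 44 , 62 , 80 , 98
Third differences: 18 , 18 , 18
Constant third difference = 18, so extend:
98 + 18 = 116;  312 + 116 = 428;  753 + 428 = 1181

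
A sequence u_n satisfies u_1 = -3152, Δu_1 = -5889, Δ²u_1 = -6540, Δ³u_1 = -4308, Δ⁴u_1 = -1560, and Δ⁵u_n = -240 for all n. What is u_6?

Build the table forward from the leading diagonal:
D5: -240  -240  -240  -240  -240  -240
D4: -1560  -1800  -2040  -2280  -2520  -2760
D3: -4308  -5868  -7668  -9708  -11988  -14508
D2: -6540  -10848  -16716  -24384  -34092  -46080
D1: -5889  -12429  -23277  -39993  -64377  -98469
u: -3152  -9041  -21470  -44747  -84740  -149117

-149117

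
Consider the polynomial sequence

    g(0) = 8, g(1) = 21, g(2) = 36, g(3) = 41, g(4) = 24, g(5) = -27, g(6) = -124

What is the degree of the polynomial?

3

First differences: 13, 15, 5, -17, -51, -97
Second differences: 2, -10, -22, -34, -46
Third differences: -12, -12, -12, -12
The third differences are constant, so the polynomial has degree 3.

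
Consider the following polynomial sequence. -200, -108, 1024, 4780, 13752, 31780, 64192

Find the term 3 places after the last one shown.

92, 1132, 3756, 8972, 18028, 32412
1040, 2624, 5216, 9056, 14384
1584, 2592, 3840, 5328
1008, 1248, 1488
240, 240
Constant fifth difference = 240, so extend:
1488 + 240 = 1728;  5328 + 1728 = 7056;  14384 + 7056 = 21440;  32412 + 21440 = 53852;  64192 + 53852 = 118044
1728 + 240 = 1968;  7056 + 1968 = 9024;  21440 + 9024 = 30464;  53852 + 30464 = 84316;  118044 + 84316 = 202360
1968 + 240 = 2208;  9024 + 2208 = 11232;  30464 + 11232 = 41696;  84316 + 41696 = 126012;  202360 + 126012 = 328372

328372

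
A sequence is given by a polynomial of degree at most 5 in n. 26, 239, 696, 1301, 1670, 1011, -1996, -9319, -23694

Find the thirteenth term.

-240034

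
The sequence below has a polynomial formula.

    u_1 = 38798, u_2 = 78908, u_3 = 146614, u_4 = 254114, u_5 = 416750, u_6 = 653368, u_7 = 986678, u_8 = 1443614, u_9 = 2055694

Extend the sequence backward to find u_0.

16870

D1: 40110, 67706, 107500, 162636, 236618, 333310, 456936, 612080
D2: 27596, 39794, 55136, 73982, 96692, 123626, 155144
D3: 12198, 15342, 18846, 22710, 26934, 31518
D4: 3144, 3504, 3864, 4224, 4584
D5: 360, 360, 360, 360
The fifth differences are constant at 360.
Work back: 3144 − 360 = 2784;  12198 − 2784 = 9414;  27596 − 9414 = 18182;  40110 − 18182 = 21928;  38798 − 21928 = 16870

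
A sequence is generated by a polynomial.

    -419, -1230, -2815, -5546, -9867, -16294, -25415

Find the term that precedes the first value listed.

D1: -811, -1585, -2731, -4321, -6427, -9121
D2: -774, -1146, -1590, -2106, -2694
D3: -372, -444, -516, -588
D4: -72, -72, -72
The fourth differences are constant at -72.
Work back: -372 + 72 = -300;  -774 + 300 = -474;  -811 + 474 = -337;  -419 + 337 = -82

-82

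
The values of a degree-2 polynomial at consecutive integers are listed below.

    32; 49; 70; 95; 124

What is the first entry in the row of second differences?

4

Δ: 17, 21, 25, 29
Δ²: 4, 4, 4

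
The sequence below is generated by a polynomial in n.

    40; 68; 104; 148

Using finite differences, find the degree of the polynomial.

Δ: 28, 36, 44
Δ²: 8, 8
The second differences are constant, so the polynomial has degree 2.

2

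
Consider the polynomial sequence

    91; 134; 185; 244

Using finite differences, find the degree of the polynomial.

2

D1: 43, 51, 59
D2: 8, 8
The second differences are constant, so the polynomial has degree 2.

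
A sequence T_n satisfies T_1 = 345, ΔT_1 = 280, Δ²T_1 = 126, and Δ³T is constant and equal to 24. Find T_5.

2317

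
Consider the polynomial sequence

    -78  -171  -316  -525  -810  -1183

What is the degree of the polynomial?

-93, -145, -209, -285, -373
-52, -64, -76, -88
-12, -12, -12
The third differences are constant, so the polynomial has degree 3.

3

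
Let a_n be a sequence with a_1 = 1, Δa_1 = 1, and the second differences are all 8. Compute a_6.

86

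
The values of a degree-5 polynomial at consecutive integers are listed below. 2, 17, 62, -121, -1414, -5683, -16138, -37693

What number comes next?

-77326

D1: 15 , 45 , -183 , -1293 , -4269 , -10455 , -21555
D2: 30 , -228 , -1110 , -2976 , -6186 , -11100
D3: -258 , -882 , -1866 , -3210 , -4914
D4: -624 , -984 , -1344 , -1704
D5: -360 , -360 , -360
Fifth differences constant at -360.
-1704 − 360 = -2064;  -4914 − 2064 = -6978;  -11100 − 6978 = -18078;  -21555 − 18078 = -39633;  -37693 − 39633 = -77326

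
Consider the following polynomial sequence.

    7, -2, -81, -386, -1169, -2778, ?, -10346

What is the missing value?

-5657

Using the first 6 terms:
D1: -9  -79  -305  -783  -1609
D2: -70  -226  -478  -826
D3: -156  -252  -348
D4: -96  -96
Constant fourth difference = -96.
Extend forward: -348 − 96 = -444;  -826 − 444 = -1270;  -1609 − 1270 = -2879;  -2778 − 2879 = -5657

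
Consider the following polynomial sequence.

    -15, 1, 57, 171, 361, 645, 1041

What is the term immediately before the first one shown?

First differences: 16  56  114  190  284  396
Second differences: 40  58  76  94  112
Third differences: 18  18  18  18
The third differences are constant at 18.
Work back: 40 − 18 = 22;  16 − 22 = -6;  -15 + 6 = -9

-9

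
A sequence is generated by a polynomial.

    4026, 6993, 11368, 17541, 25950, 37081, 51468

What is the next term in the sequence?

First differences: 2967, 4375, 6173, 8409, 11131, 14387
Second differences: 1408, 1798, 2236, 2722, 3256
Third differences: 390, 438, 486, 534
Fourth differences: 48, 48, 48
The fourth differences are constant (48).
534 + 48 = 582;  3256 + 582 = 3838;  14387 + 3838 = 18225;  51468 + 18225 = 69693

69693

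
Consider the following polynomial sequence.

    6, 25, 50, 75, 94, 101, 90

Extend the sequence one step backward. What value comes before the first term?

19, 25, 25, 19, 7, -11
6, 0, -6, -12, -18
-6, -6, -6, -6
The third differences are constant at -6.
Work back: 6 + 6 = 12;  19 − 12 = 7;  6 − 7 = -1

-1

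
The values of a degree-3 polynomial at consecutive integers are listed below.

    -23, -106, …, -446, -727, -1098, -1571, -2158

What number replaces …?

Using the last 5 terms:
-281, -371, -473, -587
-90, -102, -114
-12, -12
Constant third difference = -12.
Extend backward: -90 + 12 = -78;  -281 + 78 = -203;  -446 + 203 = -243

-243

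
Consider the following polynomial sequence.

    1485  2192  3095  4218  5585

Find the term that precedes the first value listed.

D1: 707, 903, 1123, 1367
D2: 196, 220, 244
D3: 24, 24
The third differences are constant at 24.
Work back: 196 − 24 = 172;  707 − 172 = 535;  1485 − 535 = 950

950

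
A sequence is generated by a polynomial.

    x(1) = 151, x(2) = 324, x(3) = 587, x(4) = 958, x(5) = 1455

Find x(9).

5063

First differences: 173  263  371  497
Second differences: 90  108  126
Third differences: 18  18
Constant third difference = 18, so extend:
126 + 18 = 144;  497 + 144 = 641;  1455 + 641 = 2096
144 + 18 = 162;  641 + 162 = 803;  2096 + 803 = 2899
162 + 18 = 180;  803 + 180 = 983;  2899 + 983 = 3882
180 + 18 = 198;  983 + 198 = 1181;  3882 + 1181 = 5063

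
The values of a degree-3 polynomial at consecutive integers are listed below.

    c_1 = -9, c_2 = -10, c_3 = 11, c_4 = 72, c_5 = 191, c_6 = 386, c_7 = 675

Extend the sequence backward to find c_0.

-4

-1  21  61  119  195  289
22  40  58  76  94
18  18  18  18
The third differences are constant at 18.
Work back: 22 − 18 = 4;  -1 − 4 = -5;  -9 + 5 = -4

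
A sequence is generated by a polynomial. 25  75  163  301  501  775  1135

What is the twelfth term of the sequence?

4645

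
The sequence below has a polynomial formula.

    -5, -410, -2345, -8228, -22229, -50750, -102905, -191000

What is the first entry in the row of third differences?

-2418

First differences: -405, -1935, -5883, -14001, -28521, -52155, -88095
Second differences: -1530, -3948, -8118, -14520, -23634, -35940
Third differences: -2418, -4170, -6402, -9114, -12306
Fourth differences: -1752, -2232, -2712, -3192
Fifth differences: -480, -480, -480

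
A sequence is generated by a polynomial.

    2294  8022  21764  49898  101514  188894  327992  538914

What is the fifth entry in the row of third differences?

20106

First differences: 5728, 13742, 28134, 51616, 87380, 139098, 210922
Second differences: 8014, 14392, 23482, 35764, 51718, 71824
Third differences: 6378, 9090, 12282, 15954, 20106
Fourth differences: 2712, 3192, 3672, 4152
Fifth differences: 480, 480, 480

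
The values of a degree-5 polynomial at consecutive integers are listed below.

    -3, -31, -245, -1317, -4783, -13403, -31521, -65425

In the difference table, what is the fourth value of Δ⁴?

-1944

First differences: -28, -214, -1072, -3466, -8620, -18118, -33904
Second differences: -186, -858, -2394, -5154, -9498, -15786
Third differences: -672, -1536, -2760, -4344, -6288
Fourth differences: -864, -1224, -1584, -1944
Fifth differences: -360, -360, -360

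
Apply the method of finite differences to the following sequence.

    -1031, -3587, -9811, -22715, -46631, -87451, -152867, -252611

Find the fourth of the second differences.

-16904

Δ: -2556, -6224, -12904, -23916, -40820, -65416, -99744
Δ²: -3668, -6680, -11012, -16904, -24596, -34328
Δ³: -3012, -4332, -5892, -7692, -9732
Δ⁴: -1320, -1560, -1800, -2040
Δ⁵: -240, -240, -240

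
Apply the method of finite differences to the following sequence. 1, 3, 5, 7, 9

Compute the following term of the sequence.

Δ: 2  2  2  2
Constant first difference = 2, so extend:
9 + 2 = 11

11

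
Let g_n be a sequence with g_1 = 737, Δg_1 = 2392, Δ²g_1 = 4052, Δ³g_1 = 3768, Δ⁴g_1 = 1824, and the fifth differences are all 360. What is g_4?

23837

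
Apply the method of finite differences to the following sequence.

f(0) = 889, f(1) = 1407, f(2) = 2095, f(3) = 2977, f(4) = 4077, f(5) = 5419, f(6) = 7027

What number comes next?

8925

Δ: 518  688  882  1100  1342  1608
Δ²: 170  194  218  242  266
Δ³: 24  24  24  24
Constant third difference = 24, so extend:
266 + 24 = 290;  1608 + 290 = 1898;  7027 + 1898 = 8925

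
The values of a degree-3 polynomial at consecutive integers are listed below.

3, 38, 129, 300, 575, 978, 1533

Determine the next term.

2264

35  91  171  275  403  555
56  80  104  128  152
24  24  24  24
The third differences are constant (24).
152 + 24 = 176;  555 + 176 = 731;  1533 + 731 = 2264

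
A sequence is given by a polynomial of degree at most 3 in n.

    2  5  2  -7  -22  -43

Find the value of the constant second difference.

First differences: 3, -3, -9, -15, -21
Second differences: -6, -6, -6, -6

-6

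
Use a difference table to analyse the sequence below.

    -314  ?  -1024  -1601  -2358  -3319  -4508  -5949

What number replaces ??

Using the last 6 terms:
-577, -757, -961, -1189, -1441
-180, -204, -228, -252
-24, -24, -24
Constant third difference = -24.
Extend backward: -180 + 24 = -156;  -577 + 156 = -421;  -1024 + 421 = -603

-603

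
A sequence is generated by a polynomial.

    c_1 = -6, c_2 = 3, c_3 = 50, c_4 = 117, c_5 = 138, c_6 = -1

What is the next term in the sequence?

-462

Δ: 9 , 47 , 67 , 21 , -139
Δ²: 38 , 20 , -46 , -160
Δ³: -18 , -66 , -114
Δ⁴: -48 , -48
Constant fourth difference = -48, so extend:
-114 − 48 = -162;  -160 − 162 = -322;  -139 − 322 = -461;  -1 − 461 = -462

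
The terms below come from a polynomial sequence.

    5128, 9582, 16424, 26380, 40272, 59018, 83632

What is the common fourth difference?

D1: 4454, 6842, 9956, 13892, 18746, 24614
D2: 2388, 3114, 3936, 4854, 5868
D3: 726, 822, 918, 1014
D4: 96, 96, 96

96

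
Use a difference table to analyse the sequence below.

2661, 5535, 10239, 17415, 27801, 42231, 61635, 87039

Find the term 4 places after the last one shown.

272535

2874 , 4704 , 7176 , 10386 , 14430 , 19404 , 25404
1830 , 2472 , 3210 , 4044 , 4974 , 6000
642 , 738 , 834 , 930 , 1026
96 , 96 , 96 , 96
The fourth differences are constant (96).
1026 + 96 = 1122;  6000 + 1122 = 7122;  25404 + 7122 = 32526;  87039 + 32526 = 119565
1122 + 96 = 1218;  7122 + 1218 = 8340;  32526 + 8340 = 40866;  119565 + 40866 = 160431
1218 + 96 = 1314;  8340 + 1314 = 9654;  40866 + 9654 = 50520;  160431 + 50520 = 210951
1314 + 96 = 1410;  9654 + 1410 = 11064;  50520 + 11064 = 61584;  210951 + 61584 = 272535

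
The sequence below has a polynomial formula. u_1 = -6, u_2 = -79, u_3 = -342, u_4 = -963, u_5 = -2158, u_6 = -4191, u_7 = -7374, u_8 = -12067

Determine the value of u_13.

-74142

Δ: -73 , -263 , -621 , -1195 , -2033 , -3183 , -4693
Δ²: -190 , -358 , -574 , -838 , -1150 , -1510
Δ³: -168 , -216 , -264 , -312 , -360
Δ⁴: -48 , -48 , -48 , -48
Constant fourth difference = -48, so extend:
-360 − 48 = -408;  -1510 − 408 = -1918;  -4693 − 1918 = -6611;  -12067 − 6611 = -18678
-408 − 48 = -456;  -1918 − 456 = -2374;  -6611 − 2374 = -8985;  -18678 − 8985 = -27663
-456 − 48 = -504;  -2374 − 504 = -2878;  -8985 − 2878 = -11863;  -27663 − 11863 = -39526
-504 − 48 = -552;  -2878 − 552 = -3430;  -11863 − 3430 = -15293;  -39526 − 15293 = -54819
-552 − 48 = -600;  -3430 − 600 = -4030;  -15293 − 4030 = -19323;  -54819 − 19323 = -74142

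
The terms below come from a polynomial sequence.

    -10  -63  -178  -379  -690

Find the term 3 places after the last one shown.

-2523

Δ: -53  -115  -201  -311
Δ²: -62  -86  -110
Δ³: -24  -24
Third differences constant at -24.
-110 − 24 = -134;  -311 − 134 = -445;  -690 − 445 = -1135
-134 − 24 = -158;  -445 − 158 = -603;  -1135 − 603 = -1738
-158 − 24 = -182;  -603 − 182 = -785;  -1738 − 785 = -2523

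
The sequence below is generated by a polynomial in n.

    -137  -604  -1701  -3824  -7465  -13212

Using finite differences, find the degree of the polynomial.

D1: -467, -1097, -2123, -3641, -5747
D2: -630, -1026, -1518, -2106
D3: -396, -492, -588
D4: -96, -96
The fourth differences are constant, so the polynomial has degree 4.

4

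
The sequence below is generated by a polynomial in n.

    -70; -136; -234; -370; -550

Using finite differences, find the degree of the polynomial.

3

Δ: -66, -98, -136, -180
Δ²: -32, -38, -44
Δ³: -6, -6
The third differences are constant, so the polynomial has degree 3.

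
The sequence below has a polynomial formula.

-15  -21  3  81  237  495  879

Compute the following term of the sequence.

1413

Δ: -6, 24, 78, 156, 258, 384
Δ²: 30, 54, 78, 102, 126
Δ³: 24, 24, 24, 24
The third differences are constant (24).
126 + 24 = 150;  384 + 150 = 534;  879 + 534 = 1413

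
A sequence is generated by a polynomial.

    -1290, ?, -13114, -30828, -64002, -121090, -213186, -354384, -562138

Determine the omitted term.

Using the last 7 terms:
Δ: -17714, -33174, -57088, -92096, -141198, -207754
Δ²: -15460, -23914, -35008, -49102, -66556
Δ³: -8454, -11094, -14094, -17454
Δ⁴: -2640, -3000, -3360
Δ⁵: -360, -360
Constant fifth difference = -360.
Extend backward: -2640 + 360 = -2280;  -8454 + 2280 = -6174;  -15460 + 6174 = -9286;  -17714 + 9286 = -8428;  -13114 + 8428 = -4686

-4686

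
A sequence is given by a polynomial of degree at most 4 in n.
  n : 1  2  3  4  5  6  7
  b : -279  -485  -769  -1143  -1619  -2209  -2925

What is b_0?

D1: -206  -284  -374  -476  -590  -716
D2: -78  -90  -102  -114  -126
D3: -12  -12  -12  -12
The third differences are constant at -12.
Work back: -78 + 12 = -66;  -206 + 66 = -140;  -279 + 140 = -139

-139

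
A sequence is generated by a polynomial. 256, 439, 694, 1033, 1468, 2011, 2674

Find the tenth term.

5503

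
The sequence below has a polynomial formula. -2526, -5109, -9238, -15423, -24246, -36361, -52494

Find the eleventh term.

-174246

Δ: -2583, -4129, -6185, -8823, -12115, -16133
Δ²: -1546, -2056, -2638, -3292, -4018
Δ³: -510, -582, -654, -726
Δ⁴: -72, -72, -72
Fourth differences constant at -72.
-726 − 72 = -798;  -4018 − 798 = -4816;  -16133 − 4816 = -20949;  -52494 − 20949 = -73443
-798 − 72 = -870;  -4816 − 870 = -5686;  -20949 − 5686 = -26635;  -73443 − 26635 = -100078
-870 − 72 = -942;  -5686 − 942 = -6628;  -26635 − 6628 = -33263;  -100078 − 33263 = -133341
-942 − 72 = -1014;  -6628 − 1014 = -7642;  -33263 − 7642 = -40905;  -133341 − 40905 = -174246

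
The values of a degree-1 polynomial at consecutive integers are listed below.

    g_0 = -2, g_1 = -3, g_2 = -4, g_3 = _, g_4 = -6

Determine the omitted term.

-5

Using the first 3 terms:
D1: -1, -1
Constant first difference = -1.
Extend forward: -4 − 1 = -5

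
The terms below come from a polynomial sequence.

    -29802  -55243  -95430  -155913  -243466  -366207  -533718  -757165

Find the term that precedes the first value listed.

-14661

-25441  -40187  -60483  -87553  -122741  -167511  -223447
-14746  -20296  -27070  -35188  -44770  -55936
-5550  -6774  -8118  -9582  -11166
-1224  -1344  -1464  -1584
-120  -120  -120
The fifth differences are constant at -120.
Work back: -1224 + 120 = -1104;  -5550 + 1104 = -4446;  -14746 + 4446 = -10300;  -25441 + 10300 = -15141;  -29802 + 15141 = -14661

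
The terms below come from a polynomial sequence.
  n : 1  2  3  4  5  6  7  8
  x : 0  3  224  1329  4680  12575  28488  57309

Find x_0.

First differences: 3  221  1105  3351  7895  15913  28821
Second differences: 218  884  2246  4544  8018  12908
Third differences: 666  1362  2298  3474  4890
Fourth differences: 696  936  1176  1416
Fifth differences: 240  240  240
The fifth differences are constant at 240.
Work back: 696 − 240 = 456;  666 − 456 = 210;  218 − 210 = 8;  3 − 8 = -5;  0 + 5 = 5

5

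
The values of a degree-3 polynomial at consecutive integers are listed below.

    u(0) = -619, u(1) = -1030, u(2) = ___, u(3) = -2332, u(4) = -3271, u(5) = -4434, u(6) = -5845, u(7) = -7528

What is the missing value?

-1593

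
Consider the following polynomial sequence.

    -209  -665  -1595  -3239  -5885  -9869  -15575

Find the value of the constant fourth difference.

D1: -456, -930, -1644, -2646, -3984, -5706
D2: -474, -714, -1002, -1338, -1722
D3: -240, -288, -336, -384
D4: -48, -48, -48

-48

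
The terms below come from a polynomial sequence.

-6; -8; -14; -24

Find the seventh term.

-78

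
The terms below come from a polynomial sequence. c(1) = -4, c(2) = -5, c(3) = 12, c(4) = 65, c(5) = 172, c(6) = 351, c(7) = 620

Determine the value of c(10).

-1, 17, 53, 107, 179, 269
18, 36, 54, 72, 90
18, 18, 18, 18
Constant third difference = 18, so extend:
90 + 18 = 108;  269 + 108 = 377;  620 + 377 = 997
108 + 18 = 126;  377 + 126 = 503;  997 + 503 = 1500
126 + 18 = 144;  503 + 144 = 647;  1500 + 647 = 2147

2147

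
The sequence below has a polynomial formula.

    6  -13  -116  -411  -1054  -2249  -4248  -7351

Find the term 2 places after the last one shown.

-18309

-19, -103, -295, -643, -1195, -1999, -3103
-84, -192, -348, -552, -804, -1104
-108, -156, -204, -252, -300
-48, -48, -48, -48
The fourth differences are constant (-48).
-300 − 48 = -348;  -1104 − 348 = -1452;  -3103 − 1452 = -4555;  -7351 − 4555 = -11906
-348 − 48 = -396;  -1452 − 396 = -1848;  -4555 − 1848 = -6403;  -11906 − 6403 = -18309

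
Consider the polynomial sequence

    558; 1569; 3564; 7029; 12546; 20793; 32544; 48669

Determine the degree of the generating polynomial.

D1: 1011, 1995, 3465, 5517, 8247, 11751, 16125
D2: 984, 1470, 2052, 2730, 3504, 4374
D3: 486, 582, 678, 774, 870
D4: 96, 96, 96, 96
The fourth differences are constant, so the polynomial has degree 4.

4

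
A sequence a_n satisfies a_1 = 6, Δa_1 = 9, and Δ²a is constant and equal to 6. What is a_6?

111

Build the table forward from the leading diagonal:
Second differences: 6  6  6  6  6  6
First differences: 9  15  21  27  33  39
a: 6  15  30  51  78  111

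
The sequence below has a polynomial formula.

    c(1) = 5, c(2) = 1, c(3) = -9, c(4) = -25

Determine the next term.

-47

-4, -10, -16
-6, -6
Constant second difference = -6, so extend:
-16 − 6 = -22;  -25 − 22 = -47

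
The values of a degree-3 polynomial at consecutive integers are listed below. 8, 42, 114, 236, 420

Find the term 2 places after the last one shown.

1022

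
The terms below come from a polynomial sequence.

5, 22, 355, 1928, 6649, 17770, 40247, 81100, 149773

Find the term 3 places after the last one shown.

661072

17, 333, 1573, 4721, 11121, 22477, 40853, 68673
316, 1240, 3148, 6400, 11356, 18376, 27820
924, 1908, 3252, 4956, 7020, 9444
984, 1344, 1704, 2064, 2424
360, 360, 360, 360
Constant fifth difference = 360, so extend:
2424 + 360 = 2784;  9444 + 2784 = 12228;  27820 + 12228 = 40048;  68673 + 40048 = 108721;  149773 + 108721 = 258494
2784 + 360 = 3144;  12228 + 3144 = 15372;  40048 + 15372 = 55420;  108721 + 55420 = 164141;  258494 + 164141 = 422635
3144 + 360 = 3504;  15372 + 3504 = 18876;  55420 + 18876 = 74296;  164141 + 74296 = 238437;  422635 + 238437 = 661072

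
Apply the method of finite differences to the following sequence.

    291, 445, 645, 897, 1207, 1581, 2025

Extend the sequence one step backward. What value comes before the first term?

Δ: 154  200  252  310  374  444
Δ²: 46  52  58  64  70
Δ³: 6  6  6  6
The third differences are constant at 6.
Work back: 46 − 6 = 40;  154 − 40 = 114;  291 − 114 = 177

177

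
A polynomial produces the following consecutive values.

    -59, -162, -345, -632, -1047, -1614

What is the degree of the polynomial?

3

Δ: -103, -183, -287, -415, -567
Δ²: -80, -104, -128, -152
Δ³: -24, -24, -24
The third differences are constant, so the polynomial has degree 3.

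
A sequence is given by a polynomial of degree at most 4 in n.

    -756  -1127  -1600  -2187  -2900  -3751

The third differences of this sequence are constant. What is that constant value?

-12

Δ: -371, -473, -587, -713, -851
Δ²: -102, -114, -126, -138
Δ³: -12, -12, -12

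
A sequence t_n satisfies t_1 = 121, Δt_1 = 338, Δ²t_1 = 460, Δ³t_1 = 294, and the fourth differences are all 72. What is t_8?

24957

Build the table forward from the leading diagonal:
D4: 72, 72, 72, 72, 72, 72, 72, 72
D3: 294, 366, 438, 510, 582, 654, 726, 798
D2: 460, 754, 1120, 1558, 2068, 2650, 3304, 4030
D1: 338, 798, 1552, 2672, 4230, 6298, 8948, 12252
t: 121, 459, 1257, 2809, 5481, 9711, 16009, 24957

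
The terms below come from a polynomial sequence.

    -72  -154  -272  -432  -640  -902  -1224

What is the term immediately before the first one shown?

-20

-82  -118  -160  -208  -262  -322
-36  -42  -48  -54  -60
-6  -6  -6  -6
The third differences are constant at -6.
Work back: -36 + 6 = -30;  -82 + 30 = -52;  -72 + 52 = -20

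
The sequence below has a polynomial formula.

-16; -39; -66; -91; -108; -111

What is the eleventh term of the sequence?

D1: -23, -27, -25, -17, -3
D2: -4, 2, 8, 14
D3: 6, 6, 6
Third differences constant at 6.
14 + 6 = 20;  -3 + 20 = 17;  -111 + 17 = -94
20 + 6 = 26;  17 + 26 = 43;  -94 + 43 = -51
26 + 6 = 32;  43 + 32 = 75;  -51 + 75 = 24
32 + 6 = 38;  75 + 38 = 113;  24 + 113 = 137
38 + 6 = 44;  113 + 44 = 157;  137 + 157 = 294

294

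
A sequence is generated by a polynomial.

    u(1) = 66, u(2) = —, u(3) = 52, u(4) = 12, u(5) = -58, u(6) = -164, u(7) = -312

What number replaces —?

68

Using the last 5 terms:
D1: -40  -70  -106  -148
D2: -30  -36  -42
D3: -6  -6
Constant third difference = -6.
Extend backward: -30 + 6 = -24;  -40 + 24 = -16;  52 + 16 = 68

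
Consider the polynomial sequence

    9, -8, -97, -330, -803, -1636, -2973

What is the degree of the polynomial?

4

D1: -17, -89, -233, -473, -833, -1337
D2: -72, -144, -240, -360, -504
D3: -72, -96, -120, -144
D4: -24, -24, -24
The fourth differences are constant, so the polynomial has degree 4.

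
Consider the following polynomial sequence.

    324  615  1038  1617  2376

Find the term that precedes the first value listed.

141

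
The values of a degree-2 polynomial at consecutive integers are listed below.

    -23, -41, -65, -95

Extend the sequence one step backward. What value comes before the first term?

-11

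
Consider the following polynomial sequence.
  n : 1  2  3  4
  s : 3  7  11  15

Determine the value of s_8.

D1: 4, 4, 4
First differences constant at 4.
15 + 4 = 19
19 + 4 = 23
23 + 4 = 27
27 + 4 = 31

31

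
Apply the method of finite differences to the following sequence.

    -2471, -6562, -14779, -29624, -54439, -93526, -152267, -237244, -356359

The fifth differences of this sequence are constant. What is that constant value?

Δ: -4091, -8217, -14845, -24815, -39087, -58741, -84977, -119115
Δ²: -4126, -6628, -9970, -14272, -19654, -26236, -34138
Δ³: -2502, -3342, -4302, -5382, -6582, -7902
Δ⁴: -840, -960, -1080, -1200, -1320
Δ⁵: -120, -120, -120, -120

-120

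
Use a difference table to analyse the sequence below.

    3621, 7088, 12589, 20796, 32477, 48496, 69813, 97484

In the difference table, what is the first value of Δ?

3467

First differences: 3467, 5501, 8207, 11681, 16019, 21317, 27671
Second differences: 2034, 2706, 3474, 4338, 5298, 6354
Third differences: 672, 768, 864, 960, 1056
Fourth differences: 96, 96, 96, 96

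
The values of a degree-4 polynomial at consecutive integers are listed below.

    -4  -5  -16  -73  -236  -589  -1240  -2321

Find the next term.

D1: -1, -11, -57, -163, -353, -651, -1081
D2: -10, -46, -106, -190, -298, -430
D3: -36, -60, -84, -108, -132
D4: -24, -24, -24, -24
Fourth differences constant at -24.
-132 − 24 = -156;  -430 − 156 = -586;  -1081 − 586 = -1667;  -2321 − 1667 = -3988

-3988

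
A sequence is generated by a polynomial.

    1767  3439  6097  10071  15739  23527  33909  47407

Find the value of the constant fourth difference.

48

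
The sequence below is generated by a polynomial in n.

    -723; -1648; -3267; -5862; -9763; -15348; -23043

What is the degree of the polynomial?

4

First differences: -925, -1619, -2595, -3901, -5585, -7695
Second differences: -694, -976, -1306, -1684, -2110
Third differences: -282, -330, -378, -426
Fourth differences: -48, -48, -48
The fourth differences are constant, so the polynomial has degree 4.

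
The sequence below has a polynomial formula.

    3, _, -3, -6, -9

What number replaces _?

Using the last 3 terms:
D1: -3  -3
Constant first difference = -3.
Extend backward: -3 + 3 = 0

0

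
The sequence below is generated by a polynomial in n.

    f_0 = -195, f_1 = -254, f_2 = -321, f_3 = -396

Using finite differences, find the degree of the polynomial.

D1: -59, -67, -75
D2: -8, -8
The second differences are constant, so the polynomial has degree 2.

2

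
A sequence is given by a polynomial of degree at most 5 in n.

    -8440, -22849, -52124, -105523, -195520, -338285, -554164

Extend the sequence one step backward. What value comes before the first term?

-2375

D1: -14409, -29275, -53399, -89997, -142765, -215879
D2: -14866, -24124, -36598, -52768, -73114
D3: -9258, -12474, -16170, -20346
D4: -3216, -3696, -4176
D5: -480, -480
The fifth differences are constant at -480.
Work back: -3216 + 480 = -2736;  -9258 + 2736 = -6522;  -14866 + 6522 = -8344;  -14409 + 8344 = -6065;  -8440 + 6065 = -2375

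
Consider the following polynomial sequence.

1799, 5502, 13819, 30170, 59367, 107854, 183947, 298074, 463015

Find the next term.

First differences: 3703  8317  16351  29197  48487  76093  114127  164941
Second differences: 4614  8034  12846  19290  27606  38034  50814
Third differences: 3420  4812  6444  8316  10428  12780
Fourth differences: 1392  1632  1872  2112  2352
Fifth differences: 240  240  240  240
Fifth differences constant at 240.
2352 + 240 = 2592;  12780 + 2592 = 15372;  50814 + 15372 = 66186;  164941 + 66186 = 231127;  463015 + 231127 = 694142

694142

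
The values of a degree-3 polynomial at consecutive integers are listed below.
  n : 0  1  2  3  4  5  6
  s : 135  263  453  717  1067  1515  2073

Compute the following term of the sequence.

2753

First differences: 128, 190, 264, 350, 448, 558
Second differences: 62, 74, 86, 98, 110
Third differences: 12, 12, 12, 12
Third differences constant at 12.
110 + 12 = 122;  558 + 122 = 680;  2073 + 680 = 2753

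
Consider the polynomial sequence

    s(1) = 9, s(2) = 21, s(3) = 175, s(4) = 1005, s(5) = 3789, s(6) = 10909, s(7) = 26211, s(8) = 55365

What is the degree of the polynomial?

5

First differences: 12, 154, 830, 2784, 7120, 15302, 29154
Second differences: 142, 676, 1954, 4336, 8182, 13852
Third differences: 534, 1278, 2382, 3846, 5670
Fourth differences: 744, 1104, 1464, 1824
Fifth differences: 360, 360, 360
The fifth differences are constant, so the polynomial has degree 5.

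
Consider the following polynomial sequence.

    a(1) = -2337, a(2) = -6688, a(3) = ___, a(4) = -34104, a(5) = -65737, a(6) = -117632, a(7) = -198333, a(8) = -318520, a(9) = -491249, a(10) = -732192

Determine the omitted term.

Using the last 7 terms:
First differences: -31633, -51895, -80701, -120187, -172729, -240943
Second differences: -20262, -28806, -39486, -52542, -68214
Third differences: -8544, -10680, -13056, -15672
Fourth differences: -2136, -2376, -2616
Fifth differences: -240, -240
Constant fifth difference = -240.
Extend backward: -2136 + 240 = -1896;  -8544 + 1896 = -6648;  -20262 + 6648 = -13614;  -31633 + 13614 = -18019;  -34104 + 18019 = -16085

-16085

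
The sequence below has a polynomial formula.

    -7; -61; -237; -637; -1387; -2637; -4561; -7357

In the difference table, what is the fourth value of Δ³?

D1: -54, -176, -400, -750, -1250, -1924, -2796
D2: -122, -224, -350, -500, -674, -872
D3: -102, -126, -150, -174, -198
D4: -24, -24, -24, -24

-174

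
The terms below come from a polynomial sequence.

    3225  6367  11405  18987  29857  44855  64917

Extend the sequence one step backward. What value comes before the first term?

1427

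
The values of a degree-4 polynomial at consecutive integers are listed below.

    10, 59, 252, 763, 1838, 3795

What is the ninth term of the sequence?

19218

D1: 49 , 193 , 511 , 1075 , 1957
D2: 144 , 318 , 564 , 882
D3: 174 , 246 , 318
D4: 72 , 72
Constant fourth difference = 72, so extend:
318 + 72 = 390;  882 + 390 = 1272;  1957 + 1272 = 3229;  3795 + 3229 = 7024
390 + 72 = 462;  1272 + 462 = 1734;  3229 + 1734 = 4963;  7024 + 4963 = 11987
462 + 72 = 534;  1734 + 534 = 2268;  4963 + 2268 = 7231;  11987 + 7231 = 19218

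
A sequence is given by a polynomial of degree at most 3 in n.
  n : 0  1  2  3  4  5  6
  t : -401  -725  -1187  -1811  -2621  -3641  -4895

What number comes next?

-6407

-324, -462, -624, -810, -1020, -1254
-138, -162, -186, -210, -234
-24, -24, -24, -24
Third differences constant at -24.
-234 − 24 = -258;  -1254 − 258 = -1512;  -4895 − 1512 = -6407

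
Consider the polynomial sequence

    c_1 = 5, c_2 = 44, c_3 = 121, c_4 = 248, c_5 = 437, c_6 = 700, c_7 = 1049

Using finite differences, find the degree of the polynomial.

3

Δ: 39, 77, 127, 189, 263, 349
Δ²: 38, 50, 62, 74, 86
Δ³: 12, 12, 12, 12
The third differences are constant, so the polynomial has degree 3.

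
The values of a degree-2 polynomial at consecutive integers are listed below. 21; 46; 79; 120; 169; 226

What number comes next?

D1: 25 , 33 , 41 , 49 , 57
D2: 8 , 8 , 8 , 8
Constant second difference = 8, so extend:
57 + 8 = 65;  226 + 65 = 291

291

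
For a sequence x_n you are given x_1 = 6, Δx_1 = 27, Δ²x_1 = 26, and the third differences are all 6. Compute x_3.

86

Build the table forward from the leading diagonal:
D3: 6, 6, 6
D2: 26, 32, 38
D1: 27, 53, 85
x: 6, 33, 86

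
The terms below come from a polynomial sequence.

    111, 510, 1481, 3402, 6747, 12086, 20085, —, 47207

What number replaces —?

31506

Using the first 7 terms:
D1: 399, 971, 1921, 3345, 5339, 7999
D2: 572, 950, 1424, 1994, 2660
D3: 378, 474, 570, 666
D4: 96, 96, 96
Constant fourth difference = 96.
Extend forward: 666 + 96 = 762;  2660 + 762 = 3422;  7999 + 3422 = 11421;  20085 + 11421 = 31506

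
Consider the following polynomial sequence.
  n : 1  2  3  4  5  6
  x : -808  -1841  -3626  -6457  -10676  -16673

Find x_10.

-67921

D1: -1033, -1785, -2831, -4219, -5997
D2: -752, -1046, -1388, -1778
D3: -294, -342, -390
D4: -48, -48
Constant fourth difference = -48, so extend:
-390 − 48 = -438;  -1778 − 438 = -2216;  -5997 − 2216 = -8213;  -16673 − 8213 = -24886
-438 − 48 = -486;  -2216 − 486 = -2702;  -8213 − 2702 = -10915;  -24886 − 10915 = -35801
-486 − 48 = -534;  -2702 − 534 = -3236;  -10915 − 3236 = -14151;  -35801 − 14151 = -49952
-534 − 48 = -582;  -3236 − 582 = -3818;  -14151 − 3818 = -17969;  -49952 − 17969 = -67921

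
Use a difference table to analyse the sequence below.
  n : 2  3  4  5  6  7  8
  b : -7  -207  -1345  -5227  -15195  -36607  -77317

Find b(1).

5

-200  -1138  -3882  -9968  -21412  -40710
-938  -2744  -6086  -11444  -19298
-1806  -3342  -5358  -7854
-1536  -2016  -2496
-480  -480
The fifth differences are constant at -480.
Work back: -1536 + 480 = -1056;  -1806 + 1056 = -750;  -938 + 750 = -188;  -200 + 188 = -12;  -7 + 12 = 5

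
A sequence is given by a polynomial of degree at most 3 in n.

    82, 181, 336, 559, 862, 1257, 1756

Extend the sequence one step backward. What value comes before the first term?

First differences: 99, 155, 223, 303, 395, 499
Second differences: 56, 68, 80, 92, 104
Third differences: 12, 12, 12, 12
The third differences are constant at 12.
Work back: 56 − 12 = 44;  99 − 44 = 55;  82 − 55 = 27

27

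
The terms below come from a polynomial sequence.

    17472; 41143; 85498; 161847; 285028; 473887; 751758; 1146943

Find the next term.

First differences: 23671  44355  76349  123181  188859  277871  395185
Second differences: 20684  31994  46832  65678  89012  117314
Third differences: 11310  14838  18846  23334  28302
Fourth differences: 3528  4008  4488  4968
Fifth differences: 480  480  480
Constant fifth difference = 480, so extend:
4968 + 480 = 5448;  28302 + 5448 = 33750;  117314 + 33750 = 151064;  395185 + 151064 = 546249;  1146943 + 546249 = 1693192

1693192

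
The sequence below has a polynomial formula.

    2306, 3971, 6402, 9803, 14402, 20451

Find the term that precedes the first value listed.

D1: 1665  2431  3401  4599  6049
D2: 766  970  1198  1450
D3: 204  228  252
D4: 24  24
The fourth differences are constant at 24.
Work back: 204 − 24 = 180;  766 − 180 = 586;  1665 − 586 = 1079;  2306 − 1079 = 1227

1227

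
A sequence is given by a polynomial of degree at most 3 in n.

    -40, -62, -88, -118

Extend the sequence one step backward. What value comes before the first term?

-22

-22, -26, -30
-4, -4
The second differences are constant at -4.
Work back: -22 + 4 = -18;  -40 + 18 = -22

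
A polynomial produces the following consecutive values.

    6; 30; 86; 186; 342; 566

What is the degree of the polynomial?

3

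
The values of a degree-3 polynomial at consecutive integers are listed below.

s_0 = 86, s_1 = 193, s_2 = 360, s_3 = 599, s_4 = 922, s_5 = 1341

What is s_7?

Δ: 107 , 167 , 239 , 323 , 419
Δ²: 60 , 72 , 84 , 96
Δ³: 12 , 12 , 12
Third differences constant at 12.
96 + 12 = 108;  419 + 108 = 527;  1341 + 527 = 1868
108 + 12 = 120;  527 + 120 = 647;  1868 + 647 = 2515

2515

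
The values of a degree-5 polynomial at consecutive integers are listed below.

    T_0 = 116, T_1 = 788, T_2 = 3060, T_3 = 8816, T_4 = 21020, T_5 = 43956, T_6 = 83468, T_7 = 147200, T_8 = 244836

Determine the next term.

388340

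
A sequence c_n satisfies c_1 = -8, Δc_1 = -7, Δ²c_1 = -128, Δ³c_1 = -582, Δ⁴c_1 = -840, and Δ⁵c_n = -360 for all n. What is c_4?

-995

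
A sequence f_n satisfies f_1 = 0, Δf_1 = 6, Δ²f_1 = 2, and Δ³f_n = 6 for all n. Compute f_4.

Build the table forward from the leading diagonal:
D3: 6, 6, 6, 6
D2: 2, 8, 14, 20
D1: 6, 8, 16, 30
f: 0, 6, 14, 30

30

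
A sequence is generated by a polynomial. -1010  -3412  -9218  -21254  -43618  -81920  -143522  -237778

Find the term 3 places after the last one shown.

First differences: -2402, -5806, -12036, -22364, -38302, -61602, -94256
Second differences: -3404, -6230, -10328, -15938, -23300, -32654
Third differences: -2826, -4098, -5610, -7362, -9354
Fourth differences: -1272, -1512, -1752, -1992
Fifth differences: -240, -240, -240
Fifth differences constant at -240.
-1992 − 240 = -2232;  -9354 − 2232 = -11586;  -32654 − 11586 = -44240;  -94256 − 44240 = -138496;  -237778 − 138496 = -376274
-2232 − 240 = -2472;  -11586 − 2472 = -14058;  -44240 − 14058 = -58298;  -138496 − 58298 = -196794;  -376274 − 196794 = -573068
-2472 − 240 = -2712;  -14058 − 2712 = -16770;  -58298 − 16770 = -75068;  -196794 − 75068 = -271862;  -573068 − 271862 = -844930

-844930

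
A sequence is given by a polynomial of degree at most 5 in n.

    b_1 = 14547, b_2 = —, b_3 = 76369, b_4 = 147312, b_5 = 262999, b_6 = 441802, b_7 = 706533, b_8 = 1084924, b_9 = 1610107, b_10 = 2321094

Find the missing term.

35758

Using the last 8 terms:
D1: 70943, 115687, 178803, 264731, 378391, 525183, 710987
D2: 44744, 63116, 85928, 113660, 146792, 185804
D3: 18372, 22812, 27732, 33132, 39012
D4: 4440, 4920, 5400, 5880
D5: 480, 480, 480
Constant fifth difference = 480.
Extend backward: 4440 − 480 = 3960;  18372 − 3960 = 14412;  44744 − 14412 = 30332;  70943 − 30332 = 40611;  76369 − 40611 = 35758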